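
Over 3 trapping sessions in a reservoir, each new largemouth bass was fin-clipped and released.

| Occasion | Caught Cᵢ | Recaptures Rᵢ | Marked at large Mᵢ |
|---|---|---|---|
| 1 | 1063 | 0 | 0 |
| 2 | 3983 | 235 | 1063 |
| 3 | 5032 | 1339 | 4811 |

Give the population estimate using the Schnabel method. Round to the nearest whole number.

N ≈ 18,070

Σ MᵢCᵢ = 0·1063 + 1063·3983 + 4811·5032 = 0 + 4233929 + 24208952 = 28442881
Σ Rᵢ = 0 + 235 + 1339 = 1574
N̂ = 28442881 / 1574 ≈ 18070.4 → 18070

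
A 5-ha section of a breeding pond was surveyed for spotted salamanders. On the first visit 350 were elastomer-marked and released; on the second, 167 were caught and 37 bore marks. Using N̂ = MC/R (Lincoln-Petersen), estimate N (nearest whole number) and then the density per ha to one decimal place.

N̂ = 350·167/37 = 58450/37 ≈ 1579.7 → 1580
Density = N̂ / area = 1580 / 5 = 316.0 per ha

density ≈ 316.0 spotted salamanders per ha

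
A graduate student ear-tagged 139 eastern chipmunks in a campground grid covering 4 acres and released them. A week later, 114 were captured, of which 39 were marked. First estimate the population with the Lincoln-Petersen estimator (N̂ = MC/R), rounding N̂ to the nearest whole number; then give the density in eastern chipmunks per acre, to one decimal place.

N̂ = 139·114/39 = 15846/39 ≈ 406.3 → 406
Density = N̂ / area = 406 / 4 ≈ 101.50 → 101.5 per acre

density ≈ 101.5 eastern chipmunks per acre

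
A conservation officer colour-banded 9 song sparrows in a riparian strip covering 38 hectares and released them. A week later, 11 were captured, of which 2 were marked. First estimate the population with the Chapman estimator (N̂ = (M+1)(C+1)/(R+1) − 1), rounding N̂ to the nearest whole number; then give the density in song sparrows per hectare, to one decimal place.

N̂ = 10·12/3 − 1 = 120/3 − 1 = 39
Density = N̂ / area = 39 / 38 ≈ 1.03 → 1.0 per hectare

density ≈ 1.0 song sparrows per hectare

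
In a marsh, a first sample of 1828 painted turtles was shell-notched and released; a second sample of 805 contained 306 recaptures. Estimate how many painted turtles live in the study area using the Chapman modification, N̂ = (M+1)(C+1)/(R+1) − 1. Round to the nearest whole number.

N̂ = (1828+1)(805+1)/(306+1) − 1 = 1829·806/307 − 1
= 1474174/307 − 1 ≈ 4801.9 − 1 ≈ 4800.9 → 4801

N ≈ 4801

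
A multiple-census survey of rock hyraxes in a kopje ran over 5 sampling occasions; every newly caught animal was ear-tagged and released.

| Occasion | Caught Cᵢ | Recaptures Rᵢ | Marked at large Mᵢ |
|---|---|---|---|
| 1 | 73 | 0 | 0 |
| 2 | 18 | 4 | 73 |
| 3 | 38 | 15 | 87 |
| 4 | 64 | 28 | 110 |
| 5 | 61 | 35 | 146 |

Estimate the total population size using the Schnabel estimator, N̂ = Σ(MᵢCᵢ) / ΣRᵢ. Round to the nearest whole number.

N ≈ 251

Σ MᵢCᵢ = 0·73 + 73·18 + 87·38 + 110·64 + 146·61 = 0 + 1314 + 3306 + 7040 + 8906 = 20566
Σ Rᵢ = 0 + 4 + 15 + 28 + 35 = 82
N̂ = 20566 / 82 ≈ 250.8 → 251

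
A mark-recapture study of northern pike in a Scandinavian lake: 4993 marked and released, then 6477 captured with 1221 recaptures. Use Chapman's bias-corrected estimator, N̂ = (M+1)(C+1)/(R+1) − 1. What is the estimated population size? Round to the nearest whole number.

N̂ = (4993+1)(6477+1)/(1221+1) − 1 = 4994·6478/1222 − 1
= 32351132/1222 − 1 ≈ 26473.9 − 1 ≈ 26472.9 → 26473

N ≈ 26,473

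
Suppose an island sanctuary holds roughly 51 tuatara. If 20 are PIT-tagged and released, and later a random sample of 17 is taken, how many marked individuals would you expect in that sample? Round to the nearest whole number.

expected recaptures ≈ 7

Expected recaptures E[R] = M·C / N.
E[R] = 20 × 17 / 51 = 340 / 51 ≈ 6.7 → 7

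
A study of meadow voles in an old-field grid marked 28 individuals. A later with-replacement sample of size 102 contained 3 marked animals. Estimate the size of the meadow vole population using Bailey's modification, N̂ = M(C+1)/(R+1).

N = 721

N̂ = 28·(102+1)/(3+1) = 28·103/4 = 2884/4 = 721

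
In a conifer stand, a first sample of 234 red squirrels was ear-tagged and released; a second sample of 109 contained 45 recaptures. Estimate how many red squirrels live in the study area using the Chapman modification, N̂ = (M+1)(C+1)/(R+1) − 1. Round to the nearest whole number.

N̂ = (234+1)(109+1)/(45+1) − 1 = 235·110/46 − 1
= 25850/46 − 1 ≈ 562.0 − 1 ≈ 561.0 → 561

N ≈ 561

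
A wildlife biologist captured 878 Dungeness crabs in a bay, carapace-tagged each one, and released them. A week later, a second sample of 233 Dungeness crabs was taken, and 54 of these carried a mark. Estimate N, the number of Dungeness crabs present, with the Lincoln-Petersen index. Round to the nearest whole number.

N ≈ 3788

If marked individuals mix randomly, R/C ≈ M/N, giving N ≈ M·C/R.
N = (878 × 233) / 54 = 204574 / 54 ≈ 3788.4 → 3788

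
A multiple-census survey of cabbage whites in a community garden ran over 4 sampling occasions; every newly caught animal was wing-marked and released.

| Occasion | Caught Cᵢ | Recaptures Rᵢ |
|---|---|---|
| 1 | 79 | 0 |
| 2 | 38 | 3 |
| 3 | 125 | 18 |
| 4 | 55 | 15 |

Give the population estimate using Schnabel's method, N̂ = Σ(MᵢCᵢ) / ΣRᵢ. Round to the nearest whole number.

Marked at large before each occasion: Mᵢ = Σⱼ<ᵢ (Cⱼ − Rⱼ) → M1=0, M2=79, M3=114, M4=221
Σ MᵢCᵢ = 0·79 + 79·38 + 114·125 + 221·55 = 0 + 3002 + 14250 + 12155 = 29407
Σ Rᵢ = 0 + 3 + 18 + 15 = 36
N̂ = 29407 / 36 ≈ 816.9 → 817

N ≈ 817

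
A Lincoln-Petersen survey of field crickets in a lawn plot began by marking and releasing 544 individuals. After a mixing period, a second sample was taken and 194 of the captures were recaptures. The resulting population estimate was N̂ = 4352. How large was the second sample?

From N = M·C/R: C = N·R / M = 4352·194 / 544 = 844288 / 544 = 1552.

C = 1552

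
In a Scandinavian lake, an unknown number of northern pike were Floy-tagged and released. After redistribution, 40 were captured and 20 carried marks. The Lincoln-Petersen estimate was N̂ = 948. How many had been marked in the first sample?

M = 474

From N = M·C/R: M = N·R / C = 948·20 / 40 = 18960 / 40 = 474.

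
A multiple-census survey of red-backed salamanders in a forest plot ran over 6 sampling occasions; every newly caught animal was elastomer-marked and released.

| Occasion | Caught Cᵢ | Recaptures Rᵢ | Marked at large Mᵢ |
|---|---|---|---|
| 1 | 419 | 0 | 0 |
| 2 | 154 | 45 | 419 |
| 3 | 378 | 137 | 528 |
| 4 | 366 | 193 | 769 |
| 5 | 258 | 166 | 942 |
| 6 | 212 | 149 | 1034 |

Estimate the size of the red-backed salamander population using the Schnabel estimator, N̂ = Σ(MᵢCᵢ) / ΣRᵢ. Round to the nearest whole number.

Σ MᵢCᵢ = 0·419 + 419·154 + 528·378 + 769·366 + 942·258 + 1034·212 = 0 + 64526 + 199584 + 281454 + 243036 + 219208 = 1007808
Σ Rᵢ = 0 + 45 + 137 + 193 + 166 + 149 = 690
N̂ = 1007808 / 690 ≈ 1460.6 → 1461

N ≈ 1461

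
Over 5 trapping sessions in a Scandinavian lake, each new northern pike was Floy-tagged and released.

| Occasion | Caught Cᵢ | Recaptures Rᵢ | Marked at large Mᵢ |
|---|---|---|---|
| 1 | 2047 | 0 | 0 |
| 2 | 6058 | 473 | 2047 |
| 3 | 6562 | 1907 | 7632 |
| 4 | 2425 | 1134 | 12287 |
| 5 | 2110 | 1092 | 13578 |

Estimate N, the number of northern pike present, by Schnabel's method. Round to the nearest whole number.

Σ MᵢCᵢ = 0·2047 + 2047·6058 + 7632·6562 + 12287·2425 + 13578·2110 = 0 + 12400726 + 50081184 + 29795975 + 28649580 = 120927465
Σ Rᵢ = 0 + 473 + 1907 + 1134 + 1092 = 4606
N̂ = 120927465 / 4606 ≈ 26254.3 → 26254

N ≈ 26,254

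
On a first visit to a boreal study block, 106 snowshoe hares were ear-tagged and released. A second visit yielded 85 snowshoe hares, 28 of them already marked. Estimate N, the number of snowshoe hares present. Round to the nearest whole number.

The marked fraction in the recapture sample should equal the marked fraction in the population: 28/85 = 106/N.
N = (106 × 85) / 28 = 9010 / 28 ≈ 321.8 → 322

N ≈ 322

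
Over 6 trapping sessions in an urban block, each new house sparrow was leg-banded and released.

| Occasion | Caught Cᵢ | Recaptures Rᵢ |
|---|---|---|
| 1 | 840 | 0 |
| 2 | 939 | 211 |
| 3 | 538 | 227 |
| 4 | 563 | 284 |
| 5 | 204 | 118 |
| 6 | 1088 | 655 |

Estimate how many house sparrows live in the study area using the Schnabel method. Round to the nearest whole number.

Marked at large before each occasion: Mᵢ = Σⱼ<ᵢ (Cⱼ − Rⱼ) → M1=0, M2=840, M3=1568, M4=1879, M5=2158, M6=2244
Σ MᵢCᵢ = 0·840 + 840·939 + 1568·538 + 1879·563 + 2158·204 + 2244·1088 = 0 + 788760 + 843584 + 1057877 + 440232 + 2441472 = 5571925
Σ Rᵢ = 0 + 211 + 227 + 284 + 118 + 655 = 1495
N̂ = 5571925 / 1495 ≈ 3727.0 → 3727

N ≈ 3727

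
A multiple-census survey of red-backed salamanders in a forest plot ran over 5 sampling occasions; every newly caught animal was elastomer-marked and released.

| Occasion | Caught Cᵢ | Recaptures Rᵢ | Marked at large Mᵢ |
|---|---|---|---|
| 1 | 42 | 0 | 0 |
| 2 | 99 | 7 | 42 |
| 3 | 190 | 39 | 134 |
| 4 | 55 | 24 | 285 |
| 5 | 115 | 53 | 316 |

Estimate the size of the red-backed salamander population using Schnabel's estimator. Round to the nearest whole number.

N ≈ 664

Σ MᵢCᵢ = 0·42 + 42·99 + 134·190 + 285·55 + 316·115 = 0 + 4158 + 25460 + 15675 + 36340 = 81633
Σ Rᵢ = 0 + 7 + 39 + 24 + 53 = 123
N̂ = 81633 / 123 ≈ 663.7 → 664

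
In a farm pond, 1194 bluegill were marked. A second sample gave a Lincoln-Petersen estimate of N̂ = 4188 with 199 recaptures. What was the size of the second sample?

C = 698

From N = M·C/R: C = N·R / M = 4188·199 / 1194 = 833412 / 1194 = 698.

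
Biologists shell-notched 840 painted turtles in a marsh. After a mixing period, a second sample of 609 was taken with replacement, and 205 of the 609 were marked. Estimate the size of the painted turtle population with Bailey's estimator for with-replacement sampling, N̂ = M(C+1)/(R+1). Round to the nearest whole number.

N ≈ 2487

N̂ = 840·(609+1)/(205+1) = 840·610/206 = 512400/206 ≈ 2487.4 → 2487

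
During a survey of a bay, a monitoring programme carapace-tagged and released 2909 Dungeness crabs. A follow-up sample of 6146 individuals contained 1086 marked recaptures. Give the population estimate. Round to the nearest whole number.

N ≈ 16,463

Lincoln-Petersen assumes M/N = R/C, so N = M·C / R.
N = (2909 × 6146) / 1086 = 17878714 / 1086 ≈ 16462.9 → 16463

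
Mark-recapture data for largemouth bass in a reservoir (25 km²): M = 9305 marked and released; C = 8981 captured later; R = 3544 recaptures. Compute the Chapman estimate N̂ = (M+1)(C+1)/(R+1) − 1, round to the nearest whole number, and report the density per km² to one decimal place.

density ≈ 943.1 largemouth bass per km²

N̂ = 9306·8982/3545 − 1 = 83586492/3545 − 1 ≈ 23577.7 → 23578
Density = N̂ / area = 23578 / 25 ≈ 943.12 → 943.1 per km²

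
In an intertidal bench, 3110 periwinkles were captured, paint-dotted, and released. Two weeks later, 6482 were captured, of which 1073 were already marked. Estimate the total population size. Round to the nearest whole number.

N = (3110 × 6482) / 1073 = 20159020 / 1073 ≈ 18787.5 → 18788

N ≈ 18,788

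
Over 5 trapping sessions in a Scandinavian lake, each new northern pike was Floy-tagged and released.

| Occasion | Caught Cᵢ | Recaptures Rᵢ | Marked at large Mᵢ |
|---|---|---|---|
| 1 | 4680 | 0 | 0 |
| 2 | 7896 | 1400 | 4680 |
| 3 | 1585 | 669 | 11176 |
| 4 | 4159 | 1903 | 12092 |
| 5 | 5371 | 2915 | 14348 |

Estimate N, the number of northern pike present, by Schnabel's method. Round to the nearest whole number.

N ≈ 26,430

Σ MᵢCᵢ = 0·4680 + 4680·7896 + 11176·1585 + 12092·4159 + 14348·5371 = 0 + 36953280 + 17713960 + 50290628 + 77063108 = 182020976
Σ Rᵢ = 0 + 1400 + 669 + 1903 + 2915 = 6887
N̂ = 182020976 / 6887 ≈ 26429.6 → 26430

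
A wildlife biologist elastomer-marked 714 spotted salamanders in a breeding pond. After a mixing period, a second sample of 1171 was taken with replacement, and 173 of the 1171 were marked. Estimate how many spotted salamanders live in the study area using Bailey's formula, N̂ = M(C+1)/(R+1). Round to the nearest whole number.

N̂ = 714·(1171+1)/(173+1) = 714·1172/174 = 836808/174 ≈ 4809.2 → 4809

N ≈ 4809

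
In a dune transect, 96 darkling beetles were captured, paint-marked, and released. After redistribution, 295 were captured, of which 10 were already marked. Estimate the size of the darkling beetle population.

N = (96 × 295) / 10 = 28320 / 10 = 2832

N = 2832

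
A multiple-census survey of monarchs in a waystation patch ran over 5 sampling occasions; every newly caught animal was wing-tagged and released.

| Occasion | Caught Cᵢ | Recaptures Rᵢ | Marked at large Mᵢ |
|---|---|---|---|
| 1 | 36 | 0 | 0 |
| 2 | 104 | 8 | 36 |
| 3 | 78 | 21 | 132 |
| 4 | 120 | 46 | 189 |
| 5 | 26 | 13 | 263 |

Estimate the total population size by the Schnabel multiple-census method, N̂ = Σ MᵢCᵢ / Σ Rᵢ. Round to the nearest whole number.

N ≈ 495

Σ MᵢCᵢ = 0·36 + 36·104 + 132·78 + 189·120 + 263·26 = 0 + 3744 + 10296 + 22680 + 6838 = 43558
Σ Rᵢ = 0 + 8 + 21 + 46 + 13 = 88
N̂ = 43558 / 88 ≈ 495.0 → 495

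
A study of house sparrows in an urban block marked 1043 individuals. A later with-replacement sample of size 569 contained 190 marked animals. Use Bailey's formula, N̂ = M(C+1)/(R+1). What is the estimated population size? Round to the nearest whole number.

N̂ = 1043·(569+1)/(190+1) = 1043·570/191 = 594510/191 ≈ 3112.6 → 3113

N ≈ 3113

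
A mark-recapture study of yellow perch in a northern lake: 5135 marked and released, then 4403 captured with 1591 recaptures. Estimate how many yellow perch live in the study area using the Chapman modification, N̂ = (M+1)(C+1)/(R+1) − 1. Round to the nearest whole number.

N̂ = (5135+1)(4403+1)/(1591+1) − 1 = 5136·4404/1592 − 1
= 22618944/1592 − 1 ≈ 14207.9 − 1 ≈ 14206.9 → 14207

N ≈ 14,207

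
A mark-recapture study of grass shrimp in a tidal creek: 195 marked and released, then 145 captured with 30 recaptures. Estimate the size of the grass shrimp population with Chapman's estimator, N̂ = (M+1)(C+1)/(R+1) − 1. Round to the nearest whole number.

N̂ = (195+1)(145+1)/(30+1) − 1 = 196·146/31 − 1
= 28616/31 − 1 ≈ 923.1 − 1 ≈ 922.1 → 922

N ≈ 922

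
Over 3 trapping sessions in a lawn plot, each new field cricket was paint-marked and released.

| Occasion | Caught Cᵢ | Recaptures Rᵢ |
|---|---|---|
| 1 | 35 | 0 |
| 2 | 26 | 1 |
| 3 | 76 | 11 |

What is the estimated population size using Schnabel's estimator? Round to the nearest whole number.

N ≈ 456

Marked at large before each occasion: Mᵢ = Σⱼ<ᵢ (Cⱼ − Rⱼ) → M1=0, M2=35, M3=60
Σ MᵢCᵢ = 0·35 + 35·26 + 60·76 = 0 + 910 + 4560 = 5470
Σ Rᵢ = 0 + 1 + 11 = 12
N̂ = 5470 / 12 ≈ 455.8 → 456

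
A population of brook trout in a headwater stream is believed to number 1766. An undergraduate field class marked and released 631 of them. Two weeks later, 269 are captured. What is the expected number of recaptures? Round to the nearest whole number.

expected recaptures ≈ 96

Expected recaptures E[R] = M·C / N.
E[R] = 631 × 269 / 1766 = 169739 / 1766 ≈ 96.1 → 96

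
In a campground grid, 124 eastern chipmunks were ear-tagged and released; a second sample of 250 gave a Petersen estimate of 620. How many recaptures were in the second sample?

R = 50

From N = M·C/R: R = M·C / N = 124·250 / 620 = 31000 / 620 = 50.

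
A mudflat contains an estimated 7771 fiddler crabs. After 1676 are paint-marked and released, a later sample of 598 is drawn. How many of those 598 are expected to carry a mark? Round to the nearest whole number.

expected recaptures ≈ 129

Expected recaptures E[R] = M·C / N.
E[R] = 1676 × 598 / 7771 = 1002248 / 7771 ≈ 129.0 → 129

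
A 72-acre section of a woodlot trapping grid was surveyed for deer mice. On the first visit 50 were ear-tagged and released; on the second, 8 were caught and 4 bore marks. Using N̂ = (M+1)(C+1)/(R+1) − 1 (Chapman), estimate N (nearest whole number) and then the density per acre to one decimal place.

N̂ = 51·9/5 − 1 = 459/5 − 1 ≈ 90.8 → 91
Density = N̂ / area = 91 / 72 ≈ 1.26 → 1.3 per acre

density ≈ 1.3 deer mice per acre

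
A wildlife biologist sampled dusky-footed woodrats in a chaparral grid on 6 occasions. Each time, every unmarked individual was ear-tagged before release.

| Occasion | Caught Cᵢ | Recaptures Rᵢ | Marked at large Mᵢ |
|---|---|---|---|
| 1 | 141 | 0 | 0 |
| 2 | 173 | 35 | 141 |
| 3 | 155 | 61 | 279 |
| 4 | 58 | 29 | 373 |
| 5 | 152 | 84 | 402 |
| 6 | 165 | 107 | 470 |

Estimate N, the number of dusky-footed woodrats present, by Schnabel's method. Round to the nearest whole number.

N ≈ 721

Σ MᵢCᵢ = 0·141 + 141·173 + 279·155 + 373·58 + 402·152 + 470·165 = 0 + 24393 + 43245 + 21634 + 61104 + 77550 = 227926
Σ Rᵢ = 0 + 35 + 61 + 29 + 84 + 107 = 316
N̂ = 227926 / 316 ≈ 721.3 → 721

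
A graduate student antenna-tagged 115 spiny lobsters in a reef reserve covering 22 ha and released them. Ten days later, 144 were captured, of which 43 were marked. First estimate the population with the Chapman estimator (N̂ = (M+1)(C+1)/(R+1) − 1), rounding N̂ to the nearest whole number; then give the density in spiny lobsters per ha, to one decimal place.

density ≈ 17.3 spiny lobsters per ha

N̂ = 116·145/44 − 1 = 16820/44 − 1 ≈ 381.3 → 381
Density = N̂ / area = 381 / 22 ≈ 17.32 → 17.3 per ha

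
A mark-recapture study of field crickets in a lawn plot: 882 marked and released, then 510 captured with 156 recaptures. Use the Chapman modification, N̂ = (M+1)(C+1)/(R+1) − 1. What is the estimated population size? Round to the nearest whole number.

N̂ = (882+1)(510+1)/(156+1) − 1 = 883·511/157 − 1
= 451213/157 − 1 ≈ 2874.0 − 1 ≈ 2873.0 → 2873

N ≈ 2873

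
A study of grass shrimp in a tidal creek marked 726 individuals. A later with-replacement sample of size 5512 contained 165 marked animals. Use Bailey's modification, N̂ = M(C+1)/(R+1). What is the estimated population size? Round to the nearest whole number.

N ≈ 24,111

N̂ = 726·(5512+1)/(165+1) = 726·5513/166 = 4002438/166 ≈ 24111.1 → 24111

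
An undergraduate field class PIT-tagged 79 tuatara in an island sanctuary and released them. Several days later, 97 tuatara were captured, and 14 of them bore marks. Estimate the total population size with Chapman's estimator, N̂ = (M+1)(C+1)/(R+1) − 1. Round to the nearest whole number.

N̂ = (79+1)(97+1)/(14+1) − 1 = 80·98/15 − 1
= 7840/15 − 1 ≈ 522.7 − 1 ≈ 521.7 → 522

N ≈ 522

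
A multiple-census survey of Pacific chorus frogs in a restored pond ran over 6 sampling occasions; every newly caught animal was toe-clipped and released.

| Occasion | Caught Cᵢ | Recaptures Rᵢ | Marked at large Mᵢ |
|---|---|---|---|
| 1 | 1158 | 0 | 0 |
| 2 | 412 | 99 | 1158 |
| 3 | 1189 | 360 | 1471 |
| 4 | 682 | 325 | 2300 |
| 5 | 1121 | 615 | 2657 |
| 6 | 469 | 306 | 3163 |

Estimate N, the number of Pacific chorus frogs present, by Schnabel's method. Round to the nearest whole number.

N ≈ 4843

Σ MᵢCᵢ = 0·1158 + 1158·412 + 1471·1189 + 2300·682 + 2657·1121 + 3163·469 = 0 + 477096 + 1749019 + 1568600 + 2978497 + 1483447 = 8256659
Σ Rᵢ = 0 + 99 + 360 + 325 + 615 + 306 = 1705
N̂ = 8256659 / 1705 ≈ 4842.6 → 4843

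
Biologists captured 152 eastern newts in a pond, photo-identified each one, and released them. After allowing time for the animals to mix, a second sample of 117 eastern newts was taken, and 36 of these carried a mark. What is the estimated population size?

Lincoln-Petersen assumes M/N = R/C, so N = M·C / R.
N = (152 × 117) / 36 = 17784 / 36 = 494

N = 494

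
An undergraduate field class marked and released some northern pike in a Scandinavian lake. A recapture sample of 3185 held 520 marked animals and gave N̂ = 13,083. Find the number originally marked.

M = 2136

From N = M·C/R: M = N·R / C = 13083·520 / 3185 = 6803160 / 3185 = 2136.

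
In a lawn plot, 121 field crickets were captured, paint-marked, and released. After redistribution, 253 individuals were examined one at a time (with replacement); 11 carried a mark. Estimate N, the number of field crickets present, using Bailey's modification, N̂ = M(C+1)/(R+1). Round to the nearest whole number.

N ≈ 2561

N̂ = 121·(253+1)/(11+1) = 121·254/12 = 30734/12 ≈ 2561.2 → 2561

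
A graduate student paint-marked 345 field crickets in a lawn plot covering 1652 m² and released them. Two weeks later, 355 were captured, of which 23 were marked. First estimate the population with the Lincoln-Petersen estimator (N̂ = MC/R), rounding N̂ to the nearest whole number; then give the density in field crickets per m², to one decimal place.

N̂ = 345·355/23 = 122475/23 = 5325
Density = N̂ / area = 5325 / 1652 ≈ 3.22 → 3.2 per m²

density ≈ 3.2 field crickets per m²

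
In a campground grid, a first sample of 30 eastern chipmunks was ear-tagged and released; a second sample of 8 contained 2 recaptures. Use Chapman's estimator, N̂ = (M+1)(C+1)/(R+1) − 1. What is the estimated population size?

N = 92

N̂ = (30+1)(8+1)/(2+1) − 1 = 31·9/3 − 1
= 279/3 − 1 = 93 − 1 = 92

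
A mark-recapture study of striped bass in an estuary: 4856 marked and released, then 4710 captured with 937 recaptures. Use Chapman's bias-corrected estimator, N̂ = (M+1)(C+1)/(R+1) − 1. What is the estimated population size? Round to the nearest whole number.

N̂ = (4856+1)(4710+1)/(937+1) − 1 = 4857·4711/938 − 1
= 22881327/938 − 1 ≈ 24393.7 − 1 ≈ 24392.7 → 24393

N ≈ 24,393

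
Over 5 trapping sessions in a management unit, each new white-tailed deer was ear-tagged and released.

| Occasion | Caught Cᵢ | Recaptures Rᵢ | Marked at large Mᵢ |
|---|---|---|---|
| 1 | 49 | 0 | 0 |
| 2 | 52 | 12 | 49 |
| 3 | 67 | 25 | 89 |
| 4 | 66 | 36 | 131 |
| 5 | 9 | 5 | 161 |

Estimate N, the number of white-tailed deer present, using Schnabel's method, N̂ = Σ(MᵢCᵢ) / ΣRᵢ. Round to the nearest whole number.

Σ MᵢCᵢ = 0·49 + 49·52 + 89·67 + 131·66 + 161·9 = 0 + 2548 + 5963 + 8646 + 1449 = 18606
Σ Rᵢ = 0 + 12 + 25 + 36 + 5 = 78
N̂ = 18606 / 78 ≈ 238.5 → 239

N ≈ 239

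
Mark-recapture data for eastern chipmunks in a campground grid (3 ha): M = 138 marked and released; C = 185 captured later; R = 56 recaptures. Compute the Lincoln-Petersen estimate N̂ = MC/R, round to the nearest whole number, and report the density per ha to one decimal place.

N̂ = 138·185/56 = 25530/56 ≈ 455.9 → 456
Density = N̂ / area = 456 / 3 = 152.0 per ha

density ≈ 152.0 eastern chipmunks per ha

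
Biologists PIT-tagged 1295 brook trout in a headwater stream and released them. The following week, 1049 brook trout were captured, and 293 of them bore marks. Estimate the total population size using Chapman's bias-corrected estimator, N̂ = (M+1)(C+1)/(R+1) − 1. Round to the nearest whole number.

N ≈ 4628

N̂ = (1295+1)(1049+1)/(293+1) − 1 = 1296·1050/294 − 1
= 1360800/294 − 1 ≈ 4628.6 − 1 ≈ 4627.6 → 4628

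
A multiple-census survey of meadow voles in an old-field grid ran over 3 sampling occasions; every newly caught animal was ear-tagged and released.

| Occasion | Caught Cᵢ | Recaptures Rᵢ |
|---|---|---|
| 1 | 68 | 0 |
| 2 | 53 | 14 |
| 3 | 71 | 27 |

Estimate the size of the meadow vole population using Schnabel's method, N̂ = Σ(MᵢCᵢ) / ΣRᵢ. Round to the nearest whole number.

Marked at large before each occasion: Mᵢ = Σⱼ<ᵢ (Cⱼ − Rⱼ) → M1=0, M2=68, M3=107
Σ MᵢCᵢ = 0·68 + 68·53 + 107·71 = 0 + 3604 + 7597 = 11201
Σ Rᵢ = 0 + 14 + 27 = 41
N̂ = 11201 / 41 ≈ 273.2 → 273

N ≈ 273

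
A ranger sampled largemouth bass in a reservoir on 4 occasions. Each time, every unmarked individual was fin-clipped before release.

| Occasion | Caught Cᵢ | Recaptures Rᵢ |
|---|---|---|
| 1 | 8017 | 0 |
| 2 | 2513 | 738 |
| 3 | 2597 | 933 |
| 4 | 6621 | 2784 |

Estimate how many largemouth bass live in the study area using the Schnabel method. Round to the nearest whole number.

N ≈ 27,256

Marked at large before each occasion: Mᵢ = Σⱼ<ᵢ (Cⱼ − Rⱼ) → M1=0, M2=8017, M3=9792, M4=11456
Σ MᵢCᵢ = 0·8017 + 8017·2513 + 9792·2597 + 11456·6621 = 0 + 20146721 + 25429824 + 75850176 = 121426721
Σ Rᵢ = 0 + 738 + 933 + 2784 = 4455
N̂ = 121426721 / 4455 ≈ 27256.3 → 27256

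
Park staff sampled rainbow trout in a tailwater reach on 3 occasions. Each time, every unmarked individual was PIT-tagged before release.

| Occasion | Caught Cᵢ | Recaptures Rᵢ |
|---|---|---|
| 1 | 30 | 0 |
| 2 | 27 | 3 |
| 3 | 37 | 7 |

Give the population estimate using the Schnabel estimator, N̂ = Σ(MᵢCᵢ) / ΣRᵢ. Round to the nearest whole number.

N ≈ 281

Marked at large before each occasion: Mᵢ = Σⱼ<ᵢ (Cⱼ − Rⱼ) → M1=0, M2=30, M3=54
Σ MᵢCᵢ = 0·30 + 30·27 + 54·37 = 0 + 810 + 1998 = 2808
Σ Rᵢ = 0 + 3 + 7 = 10
N̂ = 2808 / 10 ≈ 280.8 → 281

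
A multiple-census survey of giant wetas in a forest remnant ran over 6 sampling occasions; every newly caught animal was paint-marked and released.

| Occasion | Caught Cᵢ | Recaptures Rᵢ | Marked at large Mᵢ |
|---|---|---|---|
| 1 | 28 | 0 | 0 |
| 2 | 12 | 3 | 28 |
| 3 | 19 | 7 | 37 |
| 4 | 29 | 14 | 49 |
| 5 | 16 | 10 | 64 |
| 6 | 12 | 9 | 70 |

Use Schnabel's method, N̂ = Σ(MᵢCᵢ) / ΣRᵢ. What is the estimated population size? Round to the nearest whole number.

Σ MᵢCᵢ = 0·28 + 28·12 + 37·19 + 49·29 + 64·16 + 70·12 = 0 + 336 + 703 + 1421 + 1024 + 840 = 4324
Σ Rᵢ = 0 + 3 + 7 + 14 + 10 + 9 = 43
N̂ = 4324 / 43 ≈ 100.6 → 101

N ≈ 101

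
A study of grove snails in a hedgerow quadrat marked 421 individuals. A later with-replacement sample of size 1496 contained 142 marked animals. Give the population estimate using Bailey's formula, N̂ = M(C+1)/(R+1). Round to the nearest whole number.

N ≈ 4407

N̂ = 421·(1496+1)/(142+1) = 421·1497/143 = 630237/143 ≈ 4407.3 → 4407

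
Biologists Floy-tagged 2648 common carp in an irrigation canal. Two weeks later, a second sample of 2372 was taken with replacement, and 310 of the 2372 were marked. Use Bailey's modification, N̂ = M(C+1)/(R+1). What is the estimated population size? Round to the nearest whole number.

N ≈ 20,205

N̂ = 2648·(2372+1)/(310+1) = 2648·2373/311 = 6283704/311 ≈ 20204.8 → 20205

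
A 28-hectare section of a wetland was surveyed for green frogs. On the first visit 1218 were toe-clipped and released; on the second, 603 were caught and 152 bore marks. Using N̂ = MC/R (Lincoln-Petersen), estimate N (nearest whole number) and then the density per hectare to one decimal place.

density ≈ 172.6 green frogs per hectare

N̂ = 1218·603/152 = 734454/152 ≈ 4831.9 → 4832
Density = N̂ / area = 4832 / 28 ≈ 172.57 → 172.6 per hectare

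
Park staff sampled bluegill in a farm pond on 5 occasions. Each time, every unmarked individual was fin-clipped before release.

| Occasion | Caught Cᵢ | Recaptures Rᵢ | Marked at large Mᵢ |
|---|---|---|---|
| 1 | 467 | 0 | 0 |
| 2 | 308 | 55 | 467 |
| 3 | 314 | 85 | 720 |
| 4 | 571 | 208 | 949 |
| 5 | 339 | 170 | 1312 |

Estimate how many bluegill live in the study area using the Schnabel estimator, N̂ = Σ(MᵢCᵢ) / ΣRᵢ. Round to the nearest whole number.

Σ MᵢCᵢ = 0·467 + 467·308 + 720·314 + 949·571 + 1312·339 = 0 + 143836 + 226080 + 541879 + 444768 = 1356563
Σ Rᵢ = 0 + 55 + 85 + 208 + 170 = 518
N̂ = 1356563 / 518 ≈ 2618.8 → 2619

N ≈ 2619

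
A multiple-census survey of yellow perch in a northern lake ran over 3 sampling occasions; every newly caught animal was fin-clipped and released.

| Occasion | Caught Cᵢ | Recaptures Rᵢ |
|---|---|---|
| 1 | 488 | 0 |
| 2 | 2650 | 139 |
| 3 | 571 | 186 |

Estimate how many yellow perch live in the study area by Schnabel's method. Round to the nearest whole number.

Marked at large before each occasion: Mᵢ = Σⱼ<ᵢ (Cⱼ − Rⱼ) → M1=0, M2=488, M3=2999
Σ MᵢCᵢ = 0·488 + 488·2650 + 2999·571 = 0 + 1293200 + 1712429 = 3005629
Σ Rᵢ = 0 + 139 + 186 = 325
N̂ = 3005629 / 325 ≈ 9248.1 → 9248

N ≈ 9248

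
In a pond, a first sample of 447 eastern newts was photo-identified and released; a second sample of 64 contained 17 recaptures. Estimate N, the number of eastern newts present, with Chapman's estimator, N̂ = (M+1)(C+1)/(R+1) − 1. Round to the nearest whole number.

N̂ = (447+1)(64+1)/(17+1) − 1 = 448·65/18 − 1
= 29120/18 − 1 ≈ 1617.8 − 1 ≈ 1616.8 → 1617

N ≈ 1617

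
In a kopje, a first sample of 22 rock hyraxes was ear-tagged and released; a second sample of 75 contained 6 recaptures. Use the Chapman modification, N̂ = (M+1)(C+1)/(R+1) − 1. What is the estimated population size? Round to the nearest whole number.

N̂ = (22+1)(75+1)/(6+1) − 1 = 23·76/7 − 1
= 1748/7 − 1 ≈ 249.7 − 1 ≈ 248.7 → 249

N ≈ 249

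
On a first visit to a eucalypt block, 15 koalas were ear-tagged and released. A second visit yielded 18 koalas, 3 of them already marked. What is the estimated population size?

N = 90

If marked individuals mix randomly, R/C ≈ M/N, giving N ≈ M·C/R.
N = (15 × 18) / 3 = 270 / 3 = 90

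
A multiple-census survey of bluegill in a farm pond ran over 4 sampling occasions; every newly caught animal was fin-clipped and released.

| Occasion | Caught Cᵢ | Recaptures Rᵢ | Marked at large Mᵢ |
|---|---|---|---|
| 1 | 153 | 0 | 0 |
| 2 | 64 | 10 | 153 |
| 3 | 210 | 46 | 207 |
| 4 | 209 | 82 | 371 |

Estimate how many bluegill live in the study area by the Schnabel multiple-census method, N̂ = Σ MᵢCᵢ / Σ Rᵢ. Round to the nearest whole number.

Σ MᵢCᵢ = 0·153 + 153·64 + 207·210 + 371·209 = 0 + 9792 + 43470 + 77539 = 130801
Σ Rᵢ = 0 + 10 + 46 + 82 = 138
N̂ = 130801 / 138 ≈ 947.8 → 948

N ≈ 948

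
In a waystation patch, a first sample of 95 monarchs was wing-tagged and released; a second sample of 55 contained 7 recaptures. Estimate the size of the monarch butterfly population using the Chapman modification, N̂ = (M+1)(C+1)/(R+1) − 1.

N = 671

N̂ = (95+1)(55+1)/(7+1) − 1 = 96·56/8 − 1
= 5376/8 − 1 = 672 − 1 = 671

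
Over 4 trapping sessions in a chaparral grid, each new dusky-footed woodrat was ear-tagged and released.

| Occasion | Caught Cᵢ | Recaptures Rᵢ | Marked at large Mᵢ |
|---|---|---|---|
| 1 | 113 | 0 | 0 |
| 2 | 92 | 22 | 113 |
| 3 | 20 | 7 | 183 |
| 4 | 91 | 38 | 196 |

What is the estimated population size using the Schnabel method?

Σ MᵢCᵢ = 0·113 + 113·92 + 183·20 + 196·91 = 0 + 10396 + 3660 + 17836 = 31892
Σ Rᵢ = 0 + 22 + 7 + 38 = 67
N̂ = 31892 / 67 = 476

N = 476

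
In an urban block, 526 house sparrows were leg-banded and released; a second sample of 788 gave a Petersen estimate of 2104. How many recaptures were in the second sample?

From N = M·C/R: R = M·C / N = 526·788 / 2104 = 414488 / 2104 = 197.

R = 197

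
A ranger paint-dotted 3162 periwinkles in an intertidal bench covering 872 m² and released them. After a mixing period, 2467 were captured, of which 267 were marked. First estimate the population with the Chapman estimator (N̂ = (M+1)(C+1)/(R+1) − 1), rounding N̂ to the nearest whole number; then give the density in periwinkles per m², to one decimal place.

density ≈ 33.4 periwinkles per m²

N̂ = 3163·2468/268 − 1 = 7806284/268 − 1 ≈ 29126.9 → 29127
Density = N̂ / area = 29127 / 872 ≈ 33.40 → 33.4 per m²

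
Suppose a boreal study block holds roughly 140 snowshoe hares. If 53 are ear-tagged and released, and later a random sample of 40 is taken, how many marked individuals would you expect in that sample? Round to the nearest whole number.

expected recaptures ≈ 15

Expected recaptures E[R] = M·C / N.
E[R] = 53 × 40 / 140 = 2120 / 140 ≈ 15.1 → 15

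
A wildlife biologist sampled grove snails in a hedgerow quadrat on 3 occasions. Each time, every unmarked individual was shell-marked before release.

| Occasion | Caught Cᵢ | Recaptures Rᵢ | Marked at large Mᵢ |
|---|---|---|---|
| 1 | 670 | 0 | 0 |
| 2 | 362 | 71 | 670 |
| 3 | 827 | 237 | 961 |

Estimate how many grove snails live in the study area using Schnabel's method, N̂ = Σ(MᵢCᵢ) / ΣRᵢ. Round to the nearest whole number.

N ≈ 3368

Σ MᵢCᵢ = 0·670 + 670·362 + 961·827 = 0 + 242540 + 794747 = 1037287
Σ Rᵢ = 0 + 71 + 237 = 308
N̂ = 1037287 / 308 ≈ 3367.8 → 3368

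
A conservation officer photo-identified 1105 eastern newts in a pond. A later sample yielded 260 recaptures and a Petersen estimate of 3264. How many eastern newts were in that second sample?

C = 768

From N = M·C/R: C = N·R / M = 3264·260 / 1105 = 848640 / 1105 = 768.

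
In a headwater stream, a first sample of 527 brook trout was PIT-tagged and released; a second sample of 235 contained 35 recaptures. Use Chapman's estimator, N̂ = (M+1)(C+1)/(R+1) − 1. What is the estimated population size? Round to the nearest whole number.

N ≈ 3460

N̂ = (527+1)(235+1)/(35+1) − 1 = 528·236/36 − 1
= 124608/36 − 1 ≈ 3461.3 − 1 ≈ 3460.3 → 3460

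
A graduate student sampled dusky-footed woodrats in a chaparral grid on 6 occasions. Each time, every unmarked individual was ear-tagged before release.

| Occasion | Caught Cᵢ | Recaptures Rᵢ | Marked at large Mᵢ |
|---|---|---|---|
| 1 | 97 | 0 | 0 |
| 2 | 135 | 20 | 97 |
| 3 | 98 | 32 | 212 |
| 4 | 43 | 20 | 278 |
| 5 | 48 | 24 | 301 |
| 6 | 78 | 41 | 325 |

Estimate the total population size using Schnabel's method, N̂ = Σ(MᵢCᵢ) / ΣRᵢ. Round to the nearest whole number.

N ≈ 625

Σ MᵢCᵢ = 0·97 + 97·135 + 212·98 + 278·43 + 301·48 + 325·78 = 0 + 13095 + 20776 + 11954 + 14448 + 25350 = 85623
Σ Rᵢ = 0 + 20 + 32 + 20 + 24 + 41 = 137
N̂ = 85623 / 137 ≈ 625.0 → 625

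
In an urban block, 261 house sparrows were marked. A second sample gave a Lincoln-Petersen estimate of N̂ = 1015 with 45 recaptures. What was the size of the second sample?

C = 175

From N = M·C/R: C = N·R / M = 1015·45 / 261 = 45675 / 261 = 175.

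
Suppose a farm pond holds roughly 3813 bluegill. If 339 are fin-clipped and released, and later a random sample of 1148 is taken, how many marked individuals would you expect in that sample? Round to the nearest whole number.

The marked fraction of the population is 339/3813, so in a sample of 1148 expect C·(M/N) marked.
E[R] = 339 × 1148 / 3813 = 389172 / 3813 ≈ 102.1 → 102

expected recaptures ≈ 102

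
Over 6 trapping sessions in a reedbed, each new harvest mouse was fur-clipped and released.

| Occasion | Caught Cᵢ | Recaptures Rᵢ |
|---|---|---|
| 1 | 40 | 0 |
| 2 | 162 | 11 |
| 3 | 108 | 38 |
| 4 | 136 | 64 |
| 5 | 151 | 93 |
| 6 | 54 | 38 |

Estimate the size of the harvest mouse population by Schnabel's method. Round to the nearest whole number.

N ≈ 549

Marked at large before each occasion: Mᵢ = Σⱼ<ᵢ (Cⱼ − Rⱼ) → M1=0, M2=40, M3=191, M4=261, M5=333, M6=391
Σ MᵢCᵢ = 0·40 + 40·162 + 191·108 + 261·136 + 333·151 + 391·54 = 0 + 6480 + 20628 + 35496 + 50283 + 21114 = 134001
Σ Rᵢ = 0 + 11 + 38 + 64 + 93 + 38 = 244
N̂ = 134001 / 244 ≈ 549.2 → 549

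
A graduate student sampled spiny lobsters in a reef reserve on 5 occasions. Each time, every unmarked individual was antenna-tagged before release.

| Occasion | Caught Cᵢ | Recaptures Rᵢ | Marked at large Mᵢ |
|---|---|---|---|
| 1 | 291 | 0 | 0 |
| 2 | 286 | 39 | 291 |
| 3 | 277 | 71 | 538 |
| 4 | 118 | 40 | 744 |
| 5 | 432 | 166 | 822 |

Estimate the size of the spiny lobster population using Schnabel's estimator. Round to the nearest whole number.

N ≈ 2137

Σ MᵢCᵢ = 0·291 + 291·286 + 538·277 + 744·118 + 822·432 = 0 + 83226 + 149026 + 87792 + 355104 = 675148
Σ Rᵢ = 0 + 39 + 71 + 40 + 166 = 316
N̂ = 675148 / 316 ≈ 2136.5 → 2137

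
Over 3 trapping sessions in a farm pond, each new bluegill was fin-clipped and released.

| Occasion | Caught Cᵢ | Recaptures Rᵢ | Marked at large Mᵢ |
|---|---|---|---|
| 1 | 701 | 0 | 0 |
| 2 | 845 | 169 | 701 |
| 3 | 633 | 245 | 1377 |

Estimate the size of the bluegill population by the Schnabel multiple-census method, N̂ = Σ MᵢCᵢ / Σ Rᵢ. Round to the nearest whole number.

N ≈ 3536

Σ MᵢCᵢ = 0·701 + 701·845 + 1377·633 = 0 + 592345 + 871641 = 1463986
Σ Rᵢ = 0 + 169 + 245 = 414
N̂ = 1463986 / 414 ≈ 3536.2 → 3536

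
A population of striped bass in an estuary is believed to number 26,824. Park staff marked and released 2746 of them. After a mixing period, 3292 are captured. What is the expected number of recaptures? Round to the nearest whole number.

expected recaptures ≈ 337

Expected recaptures E[R] = M·C / N.
E[R] = 2746 × 3292 / 26824 = 9039832 / 26824 ≈ 337.0 → 337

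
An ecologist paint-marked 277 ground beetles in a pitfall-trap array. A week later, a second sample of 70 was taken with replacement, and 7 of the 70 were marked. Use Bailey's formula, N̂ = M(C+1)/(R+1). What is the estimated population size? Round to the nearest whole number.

N ≈ 2458

N̂ = 277·(70+1)/(7+1) = 277·71/8 = 19667/8 ≈ 2458.4 → 2458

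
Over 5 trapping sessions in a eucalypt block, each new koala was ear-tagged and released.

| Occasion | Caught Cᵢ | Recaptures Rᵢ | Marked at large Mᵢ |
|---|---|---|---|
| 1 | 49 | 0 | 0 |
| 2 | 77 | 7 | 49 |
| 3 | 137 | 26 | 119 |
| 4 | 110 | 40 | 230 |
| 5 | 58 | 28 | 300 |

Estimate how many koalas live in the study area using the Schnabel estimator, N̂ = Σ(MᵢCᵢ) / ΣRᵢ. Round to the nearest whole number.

N ≈ 622

Σ MᵢCᵢ = 0·49 + 49·77 + 119·137 + 230·110 + 300·58 = 0 + 3773 + 16303 + 25300 + 17400 = 62776
Σ Rᵢ = 0 + 7 + 26 + 40 + 28 = 101
N̂ = 62776 / 101 ≈ 621.5 → 622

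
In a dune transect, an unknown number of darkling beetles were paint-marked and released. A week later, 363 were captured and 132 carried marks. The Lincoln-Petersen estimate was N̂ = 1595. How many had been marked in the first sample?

From N = M·C/R: M = N·R / C = 1595·132 / 363 = 210540 / 363 = 580.

M = 580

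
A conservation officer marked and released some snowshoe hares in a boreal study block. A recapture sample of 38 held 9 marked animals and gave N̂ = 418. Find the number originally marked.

M = 99

From N = M·C/R: M = N·R / C = 418·9 / 38 = 3762 / 38 = 99.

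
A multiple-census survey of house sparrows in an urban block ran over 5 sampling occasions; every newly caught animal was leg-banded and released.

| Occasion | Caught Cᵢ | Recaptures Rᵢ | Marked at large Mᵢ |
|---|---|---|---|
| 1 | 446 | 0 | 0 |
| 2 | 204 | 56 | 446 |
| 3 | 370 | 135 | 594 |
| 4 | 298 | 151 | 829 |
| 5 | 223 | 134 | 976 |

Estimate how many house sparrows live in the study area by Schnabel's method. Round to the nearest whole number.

Σ MᵢCᵢ = 0·446 + 446·204 + 594·370 + 829·298 + 976·223 = 0 + 90984 + 219780 + 247042 + 217648 = 775454
Σ Rᵢ = 0 + 56 + 135 + 151 + 134 = 476
N̂ = 775454 / 476 ≈ 1629.1 → 1629

N ≈ 1629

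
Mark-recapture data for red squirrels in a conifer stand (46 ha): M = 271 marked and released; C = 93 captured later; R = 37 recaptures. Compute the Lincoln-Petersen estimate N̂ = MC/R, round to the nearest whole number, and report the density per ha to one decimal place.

N̂ = 271·93/37 = 25203/37 ≈ 681.2 → 681
Density = N̂ / area = 681 / 46 ≈ 14.80 → 14.8 per ha

density ≈ 14.8 red squirrels per ha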